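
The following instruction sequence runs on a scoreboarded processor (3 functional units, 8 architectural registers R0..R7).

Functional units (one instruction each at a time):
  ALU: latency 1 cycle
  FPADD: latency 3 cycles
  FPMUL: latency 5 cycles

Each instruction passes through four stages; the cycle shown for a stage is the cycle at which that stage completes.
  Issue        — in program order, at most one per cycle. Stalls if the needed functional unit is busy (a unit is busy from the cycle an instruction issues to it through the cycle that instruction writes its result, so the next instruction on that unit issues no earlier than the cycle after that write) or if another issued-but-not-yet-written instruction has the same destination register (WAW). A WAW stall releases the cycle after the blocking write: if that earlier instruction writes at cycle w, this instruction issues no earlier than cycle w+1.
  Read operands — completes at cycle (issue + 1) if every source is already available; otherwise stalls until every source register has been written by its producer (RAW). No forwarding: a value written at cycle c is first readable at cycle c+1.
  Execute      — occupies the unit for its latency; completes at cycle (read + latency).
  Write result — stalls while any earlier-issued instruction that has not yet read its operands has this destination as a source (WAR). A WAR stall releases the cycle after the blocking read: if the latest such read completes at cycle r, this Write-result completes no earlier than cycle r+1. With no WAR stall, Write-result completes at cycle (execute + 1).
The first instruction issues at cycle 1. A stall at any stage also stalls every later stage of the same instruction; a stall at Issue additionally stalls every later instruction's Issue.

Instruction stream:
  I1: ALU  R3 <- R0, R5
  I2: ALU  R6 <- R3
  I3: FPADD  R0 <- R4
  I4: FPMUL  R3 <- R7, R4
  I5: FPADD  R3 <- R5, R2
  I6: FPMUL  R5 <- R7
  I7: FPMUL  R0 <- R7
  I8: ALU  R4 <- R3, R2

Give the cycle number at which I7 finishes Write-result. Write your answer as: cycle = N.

cycle = 31

t=1  I1 issues→ALU
t=2  I1 reads
t=3  I1 exec-done
t=4  I1 writes R3
t=5  I2 issues→ALU
t=6  I2 reads · I3 issues→FPADD
t=7  I2 exec-done · I3 reads · I4 issues→FPMUL
t=8  I2 writes R6 · I4 reads
t=10  I3 exec-done
t=11  I3 writes R0
t=13  I4 exec-done
t=14  I4 writes R3
t=15  I5 issues→FPADD
t=16  I5 reads · I6 issues→FPMUL
t=17  I6 reads
t=19  I5 exec-done
t=20  I5 writes R3
t=22  I6 exec-done
t=23  I6 writes R5
t=24  I7 issues→FPMUL
t=25  I7 reads · I8 issues→ALU
t=26  I8 reads
t=27  I8 exec-done
t=28  I8 writes R4
t=30  I7 exec-done
t=31  I7 writes R0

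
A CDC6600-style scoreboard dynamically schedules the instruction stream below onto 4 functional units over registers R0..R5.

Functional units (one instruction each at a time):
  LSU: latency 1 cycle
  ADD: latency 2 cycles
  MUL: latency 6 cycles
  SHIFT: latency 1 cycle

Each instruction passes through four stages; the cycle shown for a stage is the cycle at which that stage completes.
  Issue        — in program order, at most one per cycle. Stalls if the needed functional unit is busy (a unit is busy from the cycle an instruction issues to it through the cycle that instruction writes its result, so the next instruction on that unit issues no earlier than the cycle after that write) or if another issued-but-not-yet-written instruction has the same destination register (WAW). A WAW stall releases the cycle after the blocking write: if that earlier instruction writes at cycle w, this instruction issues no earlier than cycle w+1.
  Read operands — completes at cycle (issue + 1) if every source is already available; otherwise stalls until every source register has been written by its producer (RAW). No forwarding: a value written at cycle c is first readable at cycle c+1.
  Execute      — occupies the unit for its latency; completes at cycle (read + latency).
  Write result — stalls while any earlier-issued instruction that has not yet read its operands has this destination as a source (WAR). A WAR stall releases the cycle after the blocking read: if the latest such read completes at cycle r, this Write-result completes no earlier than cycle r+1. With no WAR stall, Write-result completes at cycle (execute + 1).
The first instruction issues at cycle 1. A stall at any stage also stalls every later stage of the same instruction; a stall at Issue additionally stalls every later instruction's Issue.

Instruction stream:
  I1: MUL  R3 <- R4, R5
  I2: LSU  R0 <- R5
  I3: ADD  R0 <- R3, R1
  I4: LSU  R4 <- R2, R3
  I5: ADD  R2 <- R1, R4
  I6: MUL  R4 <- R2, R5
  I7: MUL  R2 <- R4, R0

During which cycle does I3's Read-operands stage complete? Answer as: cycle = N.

cycle 1: I1→MUL
cycle 2: I1 RO, I2→LSU
cycle 3: I2 RO
cycle 4: I2 EX
cycle 5: I2 WR R0
cycle 6: I3→ADD
cycle 7: I4→LSU
cycle 8: I1 EX
cycle 9: I1 WR R3
cycle 10: I3 RO, I4 RO
cycle 11: I4 EX
cycle 12: I3 EX, I4 WR R4
cycle 13: I3 WR R0
cycle 14: I5→ADD
cycle 15: I5 RO, I6→MUL
cycle 17: I5 EX
cycle 18: I5 WR R2
cycle 19: I6 RO
cycle 25: I6 EX
cycle 26: I6 WR R4
cycle 27: I7→MUL
cycle 28: I7 RO
cycle 34: I7 EX
cycle 35: I7 WR R2

cycle = 10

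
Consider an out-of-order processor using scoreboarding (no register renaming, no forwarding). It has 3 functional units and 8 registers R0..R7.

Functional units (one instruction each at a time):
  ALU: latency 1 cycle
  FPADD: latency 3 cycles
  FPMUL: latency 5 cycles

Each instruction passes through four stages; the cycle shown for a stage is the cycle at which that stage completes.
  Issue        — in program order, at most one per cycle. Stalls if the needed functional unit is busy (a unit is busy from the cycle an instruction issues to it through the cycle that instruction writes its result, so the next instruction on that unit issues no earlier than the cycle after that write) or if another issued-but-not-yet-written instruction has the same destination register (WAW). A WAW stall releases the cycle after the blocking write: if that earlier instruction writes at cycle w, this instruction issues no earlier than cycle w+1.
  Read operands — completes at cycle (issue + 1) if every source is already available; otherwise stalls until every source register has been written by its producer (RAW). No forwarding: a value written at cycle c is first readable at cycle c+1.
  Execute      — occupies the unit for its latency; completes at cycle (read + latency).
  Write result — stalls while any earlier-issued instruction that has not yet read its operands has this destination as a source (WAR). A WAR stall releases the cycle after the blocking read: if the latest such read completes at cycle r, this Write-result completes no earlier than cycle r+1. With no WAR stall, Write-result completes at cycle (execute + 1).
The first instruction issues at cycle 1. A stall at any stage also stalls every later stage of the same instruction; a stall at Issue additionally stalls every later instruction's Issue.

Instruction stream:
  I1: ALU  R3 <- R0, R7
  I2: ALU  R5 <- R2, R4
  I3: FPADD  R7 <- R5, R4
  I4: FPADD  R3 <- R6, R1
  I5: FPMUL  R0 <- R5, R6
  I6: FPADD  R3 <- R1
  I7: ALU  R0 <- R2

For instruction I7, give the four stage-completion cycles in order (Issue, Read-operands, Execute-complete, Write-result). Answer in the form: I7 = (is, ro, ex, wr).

1) issue 1, read 2, done 3, write 4
2) issue 5, read 6, done 7, write 8  <struct: ALU busy until I1 writes@4>
3) issue 6, read 9, done 12, write 13  <RAW R5: wait I2 write@8>
4) issue 14, read 15, done 18, write 19  <struct: FPADD busy until I3 writes@13>
5) issue 15, read 16, done 21, write 22
6) issue 20, read 21, done 24, write 25  <struct: FPADD busy until I4 writes@19>
7) issue 23, read 24, done 25, write 26  <WAW R0: wait I5 write@22>

I7 = (23, 24, 25, 26)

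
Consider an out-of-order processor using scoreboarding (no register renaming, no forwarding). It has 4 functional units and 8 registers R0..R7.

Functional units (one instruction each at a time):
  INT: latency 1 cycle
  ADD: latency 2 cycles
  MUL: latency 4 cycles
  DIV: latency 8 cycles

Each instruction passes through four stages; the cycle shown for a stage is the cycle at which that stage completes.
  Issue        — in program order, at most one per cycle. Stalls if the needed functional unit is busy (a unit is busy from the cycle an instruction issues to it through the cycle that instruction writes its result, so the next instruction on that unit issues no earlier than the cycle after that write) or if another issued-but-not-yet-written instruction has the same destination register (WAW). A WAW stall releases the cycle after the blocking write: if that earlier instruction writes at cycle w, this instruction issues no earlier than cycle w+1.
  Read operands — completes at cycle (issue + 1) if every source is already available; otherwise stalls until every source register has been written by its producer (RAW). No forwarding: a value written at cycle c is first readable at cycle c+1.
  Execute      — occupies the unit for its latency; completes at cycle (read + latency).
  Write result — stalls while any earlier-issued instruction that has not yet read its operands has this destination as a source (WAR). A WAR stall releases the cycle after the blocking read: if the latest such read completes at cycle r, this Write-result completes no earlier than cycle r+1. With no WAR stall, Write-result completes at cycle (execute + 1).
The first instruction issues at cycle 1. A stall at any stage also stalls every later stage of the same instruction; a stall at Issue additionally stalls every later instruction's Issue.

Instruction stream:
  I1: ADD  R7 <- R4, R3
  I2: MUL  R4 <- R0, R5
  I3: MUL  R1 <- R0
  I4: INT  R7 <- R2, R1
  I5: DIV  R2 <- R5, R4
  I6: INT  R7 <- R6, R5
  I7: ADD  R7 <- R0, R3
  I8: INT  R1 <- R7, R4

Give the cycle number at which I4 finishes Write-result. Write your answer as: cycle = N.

cycle 1: issue I1 (ADD)
cycle 2: I1 read-ops | issue I2 (MUL)
cycle 3: I2 read-ops
cycle 4: I1 finished on ADD
cycle 5: I1→R7
cycle 7: I2 finished on MUL
cycle 8: I2→R4
cycle 9: issue I3 (MUL)
cycle 10: I3 read-ops | issue I4 (INT)
cycle 11: issue I5 (DIV)
cycle 12: I5 read-ops
cycle 14: I3 finished on MUL
cycle 15: I3→R1
cycle 16: I4 read-ops
cycle 17: I4 finished on INT
cycle 18: I4→R7
cycle 19: issue I6 (INT)
cycle 20: I5 finished on DIV | I6 read-ops
cycle 21: I5→R2 | I6 finished on INT
cycle 22: I6→R7
cycle 23: issue I7 (ADD)
cycle 24: I7 read-ops | issue I8 (INT)
cycle 26: I7 finished on ADD
cycle 27: I7→R7
cycle 28: I8 read-ops
cycle 29: I8 finished on INT
cycle 30: I8→R1

cycle = 18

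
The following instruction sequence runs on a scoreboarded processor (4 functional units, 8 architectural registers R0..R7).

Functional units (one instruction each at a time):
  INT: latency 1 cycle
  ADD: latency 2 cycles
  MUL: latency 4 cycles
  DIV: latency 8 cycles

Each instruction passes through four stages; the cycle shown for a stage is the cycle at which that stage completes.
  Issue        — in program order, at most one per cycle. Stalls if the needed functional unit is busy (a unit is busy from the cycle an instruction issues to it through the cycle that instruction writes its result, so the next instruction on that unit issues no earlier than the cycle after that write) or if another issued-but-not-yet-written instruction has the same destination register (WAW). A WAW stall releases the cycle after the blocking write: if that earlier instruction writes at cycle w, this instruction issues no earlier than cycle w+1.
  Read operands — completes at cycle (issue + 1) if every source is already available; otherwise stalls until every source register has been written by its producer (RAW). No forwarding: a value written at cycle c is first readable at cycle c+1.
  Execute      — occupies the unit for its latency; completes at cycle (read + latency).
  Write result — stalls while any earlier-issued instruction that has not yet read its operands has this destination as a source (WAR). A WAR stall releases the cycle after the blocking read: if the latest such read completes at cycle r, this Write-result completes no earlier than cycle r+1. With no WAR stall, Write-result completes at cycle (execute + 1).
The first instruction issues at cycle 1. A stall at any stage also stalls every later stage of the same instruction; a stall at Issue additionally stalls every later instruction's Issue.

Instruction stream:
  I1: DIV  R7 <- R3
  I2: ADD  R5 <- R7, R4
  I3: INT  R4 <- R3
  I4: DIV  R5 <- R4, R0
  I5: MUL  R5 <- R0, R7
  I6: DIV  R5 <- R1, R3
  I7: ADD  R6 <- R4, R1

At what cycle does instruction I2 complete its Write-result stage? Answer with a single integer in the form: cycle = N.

cycle = 15

I1: IS=1 RO=2 EX=10 WR=11
I2: IS=2 RO=12 EX=14 WR=15  [RAW R7: wait I1 write@11]
I3: IS=3 RO=4 EX=5 WR=13  [WAR R4: wait I2 read@12]
I4: IS=16 RO=17 EX=25 WR=26  [WAW R5: wait I2 write@15]
I5: IS=27 RO=28 EX=32 WR=33  [WAW R5: wait I4 write@26]
I6: IS=34 RO=35 EX=43 WR=44  [WAW R5: wait I5 write@33]
I7: IS=35 RO=36 EX=38 WR=39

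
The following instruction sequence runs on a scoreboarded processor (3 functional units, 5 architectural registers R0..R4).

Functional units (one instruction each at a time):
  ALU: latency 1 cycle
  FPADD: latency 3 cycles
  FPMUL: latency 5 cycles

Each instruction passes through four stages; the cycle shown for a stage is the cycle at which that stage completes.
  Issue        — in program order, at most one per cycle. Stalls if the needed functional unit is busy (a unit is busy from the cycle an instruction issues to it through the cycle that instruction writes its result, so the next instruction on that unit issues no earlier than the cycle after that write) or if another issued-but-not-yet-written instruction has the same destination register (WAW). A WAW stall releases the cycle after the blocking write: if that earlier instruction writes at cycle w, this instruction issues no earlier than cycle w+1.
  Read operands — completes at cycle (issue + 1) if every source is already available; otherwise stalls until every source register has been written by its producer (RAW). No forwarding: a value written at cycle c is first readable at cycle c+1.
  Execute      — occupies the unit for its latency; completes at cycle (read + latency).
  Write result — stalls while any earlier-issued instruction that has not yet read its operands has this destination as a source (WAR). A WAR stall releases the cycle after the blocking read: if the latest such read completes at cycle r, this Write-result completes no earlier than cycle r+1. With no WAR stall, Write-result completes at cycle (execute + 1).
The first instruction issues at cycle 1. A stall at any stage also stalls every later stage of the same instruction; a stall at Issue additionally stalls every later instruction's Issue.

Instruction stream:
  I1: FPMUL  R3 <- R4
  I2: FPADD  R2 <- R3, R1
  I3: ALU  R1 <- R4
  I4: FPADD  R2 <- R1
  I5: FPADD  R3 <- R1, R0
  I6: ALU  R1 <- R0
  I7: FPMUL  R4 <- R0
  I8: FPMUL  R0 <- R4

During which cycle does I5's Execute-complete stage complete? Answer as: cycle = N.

cycle = 24

1) issue 1, read 2, done 7, write 8
2) issue 2, read 9, done 12, write 13  <RAW R3: wait I1 write@8>
3) issue 3, read 4, done 5, write 10  <WAR R1: wait I2 read@9>
4) issue 14, read 15, done 18, write 19  <struct: FPADD busy until I2 writes@13>
5) issue 20, read 21, done 24, write 25  <struct: FPADD busy until I4 writes@19>
6) issue 21, read 22, done 23, write 24
7) issue 22, read 23, done 28, write 29
8) issue 30, read 31, done 36, write 37  <struct: FPMUL busy until I7 writes@29>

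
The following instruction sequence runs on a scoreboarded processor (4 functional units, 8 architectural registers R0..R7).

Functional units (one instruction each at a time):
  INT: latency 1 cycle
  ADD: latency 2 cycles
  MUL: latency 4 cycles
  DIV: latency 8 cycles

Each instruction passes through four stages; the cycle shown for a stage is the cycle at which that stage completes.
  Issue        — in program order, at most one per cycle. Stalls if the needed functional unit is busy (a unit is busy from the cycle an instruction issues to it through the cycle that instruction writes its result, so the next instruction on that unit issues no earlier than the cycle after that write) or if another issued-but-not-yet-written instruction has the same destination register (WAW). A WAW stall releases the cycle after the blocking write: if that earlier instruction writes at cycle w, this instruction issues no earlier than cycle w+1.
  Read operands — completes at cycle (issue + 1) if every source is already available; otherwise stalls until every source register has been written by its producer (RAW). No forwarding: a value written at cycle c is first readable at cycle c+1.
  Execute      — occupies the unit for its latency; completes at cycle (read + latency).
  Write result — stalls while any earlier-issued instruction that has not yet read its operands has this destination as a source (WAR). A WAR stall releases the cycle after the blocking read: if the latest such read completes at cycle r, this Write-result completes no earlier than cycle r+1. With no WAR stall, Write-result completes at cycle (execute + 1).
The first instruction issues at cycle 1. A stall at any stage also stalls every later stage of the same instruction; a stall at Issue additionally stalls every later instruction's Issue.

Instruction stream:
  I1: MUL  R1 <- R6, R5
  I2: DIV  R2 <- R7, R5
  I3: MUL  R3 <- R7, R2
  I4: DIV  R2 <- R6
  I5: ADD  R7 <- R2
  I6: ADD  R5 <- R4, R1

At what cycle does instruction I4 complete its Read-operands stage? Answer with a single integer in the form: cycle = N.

cycle = 14

1) issue 1, read 2, done 6, write 7
2) issue 2, read 3, done 11, write 12
3) issue 8, read 13, done 17, write 18  <struct: MUL busy until I1 writes@7 / RAW R2: wait I2 write@12>
4) issue 13, read 14, done 22, write 23  <struct: DIV busy until I2 writes@12>
5) issue 14, read 24, done 26, write 27  <RAW R2: wait I4 write@23>
6) issue 28, read 29, done 31, write 32  <struct: ADD busy until I5 writes@27>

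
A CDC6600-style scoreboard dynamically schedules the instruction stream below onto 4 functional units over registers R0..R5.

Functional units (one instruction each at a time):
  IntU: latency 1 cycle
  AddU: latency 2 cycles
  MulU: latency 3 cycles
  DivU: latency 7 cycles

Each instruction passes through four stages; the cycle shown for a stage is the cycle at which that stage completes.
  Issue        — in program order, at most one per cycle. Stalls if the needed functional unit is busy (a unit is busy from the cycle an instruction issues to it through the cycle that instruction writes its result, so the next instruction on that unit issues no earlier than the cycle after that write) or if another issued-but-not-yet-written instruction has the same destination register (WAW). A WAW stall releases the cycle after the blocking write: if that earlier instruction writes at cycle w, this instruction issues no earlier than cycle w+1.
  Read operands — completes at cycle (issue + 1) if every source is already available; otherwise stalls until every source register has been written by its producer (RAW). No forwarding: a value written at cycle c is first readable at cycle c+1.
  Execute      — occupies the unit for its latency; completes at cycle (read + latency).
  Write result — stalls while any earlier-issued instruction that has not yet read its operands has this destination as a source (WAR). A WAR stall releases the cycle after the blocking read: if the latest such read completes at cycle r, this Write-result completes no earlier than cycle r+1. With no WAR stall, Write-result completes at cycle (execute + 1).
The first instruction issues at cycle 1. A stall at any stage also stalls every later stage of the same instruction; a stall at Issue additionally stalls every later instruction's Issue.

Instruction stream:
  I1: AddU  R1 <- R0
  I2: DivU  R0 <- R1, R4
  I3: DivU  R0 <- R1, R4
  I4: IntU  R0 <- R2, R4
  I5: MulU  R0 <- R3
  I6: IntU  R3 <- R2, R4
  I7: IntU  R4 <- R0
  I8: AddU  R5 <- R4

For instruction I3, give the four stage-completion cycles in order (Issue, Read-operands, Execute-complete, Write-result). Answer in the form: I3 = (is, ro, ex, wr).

I3 = (15, 16, 23, 24)

t=1  I1→AddU
t=2  I1 RO · I2→DivU
t=4  I1 EX
t=5  I1 WR R1
t=6  I2 RO
t=13  I2 EX
t=14  I2 WR R0
t=15  I3→DivU
t=16  I3 RO
t=23  I3 EX
t=24  I3 WR R0
t=25  I4→IntU
t=26  I4 RO
t=27  I4 EX
t=28  I4 WR R0
t=29  I5→MulU
t=30  I5 RO · I6→IntU
t=31  I6 RO
t=32  I6 EX
t=33  I5 EX · I6 WR R3
t=34  I5 WR R0 · I7→IntU
t=35  I7 RO · I8→AddU
t=36  I7 EX
t=37  I7 WR R4
t=38  I8 RO
t=40  I8 EX
t=41  I8 WR R5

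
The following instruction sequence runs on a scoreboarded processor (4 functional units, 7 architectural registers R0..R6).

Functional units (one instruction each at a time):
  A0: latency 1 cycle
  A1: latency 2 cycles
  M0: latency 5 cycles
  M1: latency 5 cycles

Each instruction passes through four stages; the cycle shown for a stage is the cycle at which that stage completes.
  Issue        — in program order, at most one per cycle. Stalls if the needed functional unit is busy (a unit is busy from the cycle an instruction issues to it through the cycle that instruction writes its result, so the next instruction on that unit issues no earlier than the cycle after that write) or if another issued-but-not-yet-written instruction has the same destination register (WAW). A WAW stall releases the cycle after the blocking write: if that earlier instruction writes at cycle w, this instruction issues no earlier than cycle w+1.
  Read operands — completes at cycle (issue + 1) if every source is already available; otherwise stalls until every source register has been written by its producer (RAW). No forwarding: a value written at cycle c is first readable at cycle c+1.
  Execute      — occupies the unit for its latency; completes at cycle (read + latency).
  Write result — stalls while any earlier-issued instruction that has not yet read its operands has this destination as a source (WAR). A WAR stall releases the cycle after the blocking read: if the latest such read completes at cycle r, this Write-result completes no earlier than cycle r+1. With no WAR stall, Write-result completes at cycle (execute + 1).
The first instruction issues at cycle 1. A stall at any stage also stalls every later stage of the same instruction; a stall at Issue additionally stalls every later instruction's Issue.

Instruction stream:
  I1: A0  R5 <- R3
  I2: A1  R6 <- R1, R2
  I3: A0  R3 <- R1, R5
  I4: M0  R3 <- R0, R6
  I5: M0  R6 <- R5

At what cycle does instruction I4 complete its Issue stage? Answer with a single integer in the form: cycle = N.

cycle = 9

I1  is:1  ro:2  ex:3  wr:4
I2  is:2  ro:3  ex:5  wr:6
I3  is:5  ro:6  ex:7  wr:8  — struct: A0 busy until I1 writes@4
I4  is:9  ro:10  ex:15  wr:16  — WAW R3: wait I3 write@8
I5  is:17  ro:18  ex:23  wr:24  — struct: M0 busy until I4 writes@16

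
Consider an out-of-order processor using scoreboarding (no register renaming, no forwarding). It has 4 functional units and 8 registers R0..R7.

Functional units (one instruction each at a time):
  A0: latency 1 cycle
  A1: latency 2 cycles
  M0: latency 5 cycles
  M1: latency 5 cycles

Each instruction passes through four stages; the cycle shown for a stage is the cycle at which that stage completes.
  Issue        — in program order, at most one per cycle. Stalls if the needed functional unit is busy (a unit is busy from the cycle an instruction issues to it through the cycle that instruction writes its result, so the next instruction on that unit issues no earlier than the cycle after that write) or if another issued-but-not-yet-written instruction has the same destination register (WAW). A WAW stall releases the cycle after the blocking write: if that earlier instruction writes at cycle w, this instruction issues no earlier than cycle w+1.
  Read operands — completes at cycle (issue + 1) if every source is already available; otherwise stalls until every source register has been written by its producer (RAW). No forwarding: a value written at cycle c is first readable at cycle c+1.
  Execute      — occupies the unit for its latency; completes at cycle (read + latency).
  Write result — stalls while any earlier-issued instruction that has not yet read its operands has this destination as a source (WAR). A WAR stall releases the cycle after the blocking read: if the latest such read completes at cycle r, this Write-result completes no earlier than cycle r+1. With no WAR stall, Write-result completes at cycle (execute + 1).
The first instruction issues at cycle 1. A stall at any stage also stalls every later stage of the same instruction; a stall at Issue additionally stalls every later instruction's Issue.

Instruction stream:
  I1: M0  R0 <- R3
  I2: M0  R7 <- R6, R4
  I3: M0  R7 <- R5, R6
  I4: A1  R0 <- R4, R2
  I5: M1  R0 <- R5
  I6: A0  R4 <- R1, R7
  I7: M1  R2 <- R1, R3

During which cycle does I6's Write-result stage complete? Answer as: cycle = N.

[I1] 1/2/7/8
[I2] 9/10/15/16  (struct: M0 busy until I1 writes@8)
[I3] 17/18/23/24  (struct: M0 busy until I2 writes@16)
[I4] 18/19/21/22
[I5] 23/24/29/30  (WAW R0: wait I4 write@22)
[I6] 24/25/26/27
[I7] 31/32/37/38  (struct: M1 busy until I5 writes@30)

cycle = 27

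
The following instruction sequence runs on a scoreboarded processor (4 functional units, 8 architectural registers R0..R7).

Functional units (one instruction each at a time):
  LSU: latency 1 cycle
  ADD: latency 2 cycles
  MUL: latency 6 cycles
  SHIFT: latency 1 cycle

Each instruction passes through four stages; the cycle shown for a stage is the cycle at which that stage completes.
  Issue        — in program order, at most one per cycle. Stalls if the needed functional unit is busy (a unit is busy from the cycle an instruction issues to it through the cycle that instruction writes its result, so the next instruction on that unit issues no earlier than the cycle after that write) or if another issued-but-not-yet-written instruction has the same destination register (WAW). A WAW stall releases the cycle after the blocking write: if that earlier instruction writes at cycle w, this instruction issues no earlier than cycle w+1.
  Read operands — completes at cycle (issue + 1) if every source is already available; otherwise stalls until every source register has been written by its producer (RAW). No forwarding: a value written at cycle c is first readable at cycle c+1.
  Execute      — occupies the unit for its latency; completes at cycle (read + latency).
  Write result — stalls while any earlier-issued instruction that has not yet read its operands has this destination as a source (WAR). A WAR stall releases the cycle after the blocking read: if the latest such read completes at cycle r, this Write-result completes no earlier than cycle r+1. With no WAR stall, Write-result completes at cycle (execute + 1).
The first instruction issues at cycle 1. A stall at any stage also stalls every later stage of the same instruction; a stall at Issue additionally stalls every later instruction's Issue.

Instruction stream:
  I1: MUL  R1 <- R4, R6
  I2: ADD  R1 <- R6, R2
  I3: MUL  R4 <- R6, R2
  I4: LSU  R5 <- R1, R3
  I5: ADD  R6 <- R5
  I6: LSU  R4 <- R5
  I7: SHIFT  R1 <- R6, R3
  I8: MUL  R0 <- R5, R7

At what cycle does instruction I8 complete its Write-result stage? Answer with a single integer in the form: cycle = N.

cycle = 30

I1: IS=1 RO=2 EX=8 WR=9
I2: IS=10 RO=11 EX=13 WR=14  [WAW R1: wait I1 write@9]
I3: IS=11 RO=12 EX=18 WR=19
I4: IS=12 RO=15 EX=16 WR=17  [RAW R1: wait I2 write@14]
I5: IS=15 RO=18 EX=20 WR=21  [struct: ADD busy until I2 writes@14; RAW R5: wait I4 write@17]
I6: IS=20 RO=21 EX=22 WR=23  [WAW R4: wait I3 write@19]
I7: IS=21 RO=22 EX=23 WR=24
I8: IS=22 RO=23 EX=29 WR=30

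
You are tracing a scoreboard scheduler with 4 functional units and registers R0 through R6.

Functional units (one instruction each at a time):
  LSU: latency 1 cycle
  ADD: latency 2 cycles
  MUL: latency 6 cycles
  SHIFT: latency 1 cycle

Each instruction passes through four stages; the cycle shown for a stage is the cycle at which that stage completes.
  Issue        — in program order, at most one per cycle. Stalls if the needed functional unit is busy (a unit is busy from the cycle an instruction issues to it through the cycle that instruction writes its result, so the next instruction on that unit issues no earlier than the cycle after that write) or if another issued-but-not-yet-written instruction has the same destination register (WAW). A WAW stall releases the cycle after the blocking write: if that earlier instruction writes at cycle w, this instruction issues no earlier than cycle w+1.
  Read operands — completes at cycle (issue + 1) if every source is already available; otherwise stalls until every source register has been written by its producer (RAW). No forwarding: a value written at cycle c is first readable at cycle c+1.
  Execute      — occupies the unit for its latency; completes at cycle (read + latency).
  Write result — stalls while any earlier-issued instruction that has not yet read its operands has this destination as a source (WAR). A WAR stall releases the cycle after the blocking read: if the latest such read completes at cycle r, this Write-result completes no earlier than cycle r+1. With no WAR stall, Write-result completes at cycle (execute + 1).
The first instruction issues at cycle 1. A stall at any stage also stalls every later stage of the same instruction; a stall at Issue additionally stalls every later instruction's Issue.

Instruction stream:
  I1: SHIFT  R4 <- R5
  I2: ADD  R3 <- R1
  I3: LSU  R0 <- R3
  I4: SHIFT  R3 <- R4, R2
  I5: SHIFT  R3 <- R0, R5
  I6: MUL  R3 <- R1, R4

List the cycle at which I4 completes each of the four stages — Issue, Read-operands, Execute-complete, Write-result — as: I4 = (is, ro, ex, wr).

I1  is:1  ro:2  ex:3  wr:4
I2  is:2  ro:3  ex:5  wr:6
I3  is:3  ro:7  ex:8  wr:9  — RAW R3: wait I2 write@6
I4  is:7  ro:8  ex:9  wr:10  — WAW R3: wait I2 write@6
I5  is:11  ro:12  ex:13  wr:14  — struct: SHIFT busy until I4 writes@10
I6  is:15  ro:16  ex:22  wr:23  — WAW R3: wait I5 write@14

I4 = (7, 8, 9, 10)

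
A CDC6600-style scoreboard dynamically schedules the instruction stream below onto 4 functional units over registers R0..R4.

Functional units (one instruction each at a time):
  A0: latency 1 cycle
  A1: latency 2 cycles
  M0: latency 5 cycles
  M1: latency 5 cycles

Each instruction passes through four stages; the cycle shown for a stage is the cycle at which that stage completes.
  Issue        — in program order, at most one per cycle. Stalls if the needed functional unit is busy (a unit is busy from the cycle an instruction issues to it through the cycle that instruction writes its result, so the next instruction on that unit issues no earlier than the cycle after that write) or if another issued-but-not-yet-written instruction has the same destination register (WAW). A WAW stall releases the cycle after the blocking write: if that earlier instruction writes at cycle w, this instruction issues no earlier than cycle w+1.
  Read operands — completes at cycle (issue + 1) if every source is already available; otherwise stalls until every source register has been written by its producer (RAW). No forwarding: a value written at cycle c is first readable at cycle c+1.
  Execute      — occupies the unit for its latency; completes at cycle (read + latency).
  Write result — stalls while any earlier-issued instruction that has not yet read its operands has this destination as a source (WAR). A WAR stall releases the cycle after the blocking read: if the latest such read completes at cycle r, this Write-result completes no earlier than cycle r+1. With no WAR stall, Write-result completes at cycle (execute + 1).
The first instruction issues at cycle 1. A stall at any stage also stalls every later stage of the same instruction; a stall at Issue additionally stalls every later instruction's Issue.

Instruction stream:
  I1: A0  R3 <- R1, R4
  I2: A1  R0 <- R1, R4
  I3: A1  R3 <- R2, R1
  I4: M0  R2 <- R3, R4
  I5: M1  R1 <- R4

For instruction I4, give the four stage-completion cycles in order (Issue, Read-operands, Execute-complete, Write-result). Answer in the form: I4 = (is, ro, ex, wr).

I4 = (8, 12, 17, 18)

I1 -> (1, 2, 3, 4)
I2 -> (2, 3, 5, 6)
I3 -> (7, 8, 10, 11)  // struct: A1 busy until I2 writes@6
I4 -> (8, 12, 17, 18)  // RAW R3: wait I3 write@11
I5 -> (9, 10, 15, 16)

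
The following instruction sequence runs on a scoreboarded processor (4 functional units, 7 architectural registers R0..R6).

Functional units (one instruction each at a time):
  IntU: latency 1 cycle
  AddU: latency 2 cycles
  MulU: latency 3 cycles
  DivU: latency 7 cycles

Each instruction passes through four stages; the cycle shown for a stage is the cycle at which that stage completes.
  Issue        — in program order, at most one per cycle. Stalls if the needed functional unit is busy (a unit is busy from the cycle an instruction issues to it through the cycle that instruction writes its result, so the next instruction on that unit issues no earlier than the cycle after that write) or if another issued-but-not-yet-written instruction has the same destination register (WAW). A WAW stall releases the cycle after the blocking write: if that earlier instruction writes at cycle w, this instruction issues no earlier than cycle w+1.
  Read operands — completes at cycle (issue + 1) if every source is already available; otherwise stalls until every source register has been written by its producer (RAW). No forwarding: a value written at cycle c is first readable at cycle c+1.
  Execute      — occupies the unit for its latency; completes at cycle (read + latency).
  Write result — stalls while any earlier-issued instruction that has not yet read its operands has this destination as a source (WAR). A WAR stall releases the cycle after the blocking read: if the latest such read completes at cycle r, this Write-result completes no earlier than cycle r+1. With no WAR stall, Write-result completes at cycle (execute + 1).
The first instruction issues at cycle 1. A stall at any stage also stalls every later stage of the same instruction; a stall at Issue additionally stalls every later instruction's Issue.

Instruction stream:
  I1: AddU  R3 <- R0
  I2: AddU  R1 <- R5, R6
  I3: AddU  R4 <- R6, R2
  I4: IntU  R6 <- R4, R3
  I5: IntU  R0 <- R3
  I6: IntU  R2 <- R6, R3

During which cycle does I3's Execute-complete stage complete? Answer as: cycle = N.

t=1  issue I1 (AddU)
t=2  I1 read-ops
t=4  I1 finished on AddU
t=5  I1→R3
t=6  issue I2 (AddU)
t=7  I2 read-ops
t=9  I2 finished on AddU
t=10  I2→R1
t=11  issue I3 (AddU)
t=12  I3 read-ops · issue I4 (IntU)
t=14  I3 finished on AddU
t=15  I3→R4
t=16  I4 read-ops
t=17  I4 finished on IntU
t=18  I4→R6
t=19  issue I5 (IntU)
t=20  I5 read-ops
t=21  I5 finished on IntU
t=22  I5→R0
t=23  issue I6 (IntU)
t=24  I6 read-ops
t=25  I6 finished on IntU
t=26  I6→R2

cycle = 14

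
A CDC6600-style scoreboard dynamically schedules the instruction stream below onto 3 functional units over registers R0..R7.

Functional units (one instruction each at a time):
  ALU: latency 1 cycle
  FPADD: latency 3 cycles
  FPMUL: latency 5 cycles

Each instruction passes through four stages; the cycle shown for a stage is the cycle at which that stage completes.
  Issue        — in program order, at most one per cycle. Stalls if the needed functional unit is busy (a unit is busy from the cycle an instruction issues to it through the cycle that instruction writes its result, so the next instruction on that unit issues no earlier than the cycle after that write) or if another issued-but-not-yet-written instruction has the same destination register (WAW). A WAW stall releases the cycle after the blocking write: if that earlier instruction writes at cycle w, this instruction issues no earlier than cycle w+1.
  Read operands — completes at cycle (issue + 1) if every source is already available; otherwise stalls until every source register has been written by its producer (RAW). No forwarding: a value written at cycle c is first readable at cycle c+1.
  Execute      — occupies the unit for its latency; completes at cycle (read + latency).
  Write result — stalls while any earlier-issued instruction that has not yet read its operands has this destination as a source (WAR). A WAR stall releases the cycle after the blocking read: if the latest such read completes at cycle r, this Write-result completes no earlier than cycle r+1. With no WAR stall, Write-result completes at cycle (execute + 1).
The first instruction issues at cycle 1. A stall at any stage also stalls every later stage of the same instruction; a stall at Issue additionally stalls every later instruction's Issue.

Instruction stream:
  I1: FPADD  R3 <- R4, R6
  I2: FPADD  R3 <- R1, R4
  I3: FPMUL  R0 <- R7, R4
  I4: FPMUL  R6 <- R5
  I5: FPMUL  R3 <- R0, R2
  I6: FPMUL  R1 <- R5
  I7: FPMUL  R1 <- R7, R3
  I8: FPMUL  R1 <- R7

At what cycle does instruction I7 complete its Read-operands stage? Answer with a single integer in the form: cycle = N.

cycle 1: I1 dispatched to FPADD
cycle 2: I1 operands ready
cycle 5: I1 complete
cycle 6: R3←I1
cycle 7: I2 dispatched to FPADD
cycle 8: I2 operands ready | I3 dispatched to FPMUL
cycle 9: I3 operands ready
cycle 11: I2 complete
cycle 12: R3←I2
cycle 14: I3 complete
cycle 15: R0←I3
cycle 16: I4 dispatched to FPMUL
cycle 17: I4 operands ready
cycle 22: I4 complete
cycle 23: R6←I4
cycle 24: I5 dispatched to FPMUL
cycle 25: I5 operands ready
cycle 30: I5 complete
cycle 31: R3←I5
cycle 32: I6 dispatched to FPMUL
cycle 33: I6 operands ready
cycle 38: I6 complete
cycle 39: R1←I6
cycle 40: I7 dispatched to FPMUL
cycle 41: I7 operands ready
cycle 46: I7 complete
cycle 47: R1←I7
cycle 48: I8 dispatched to FPMUL
cycle 49: I8 operands ready
cycle 54: I8 complete
cycle 55: R1←I8

cycle = 41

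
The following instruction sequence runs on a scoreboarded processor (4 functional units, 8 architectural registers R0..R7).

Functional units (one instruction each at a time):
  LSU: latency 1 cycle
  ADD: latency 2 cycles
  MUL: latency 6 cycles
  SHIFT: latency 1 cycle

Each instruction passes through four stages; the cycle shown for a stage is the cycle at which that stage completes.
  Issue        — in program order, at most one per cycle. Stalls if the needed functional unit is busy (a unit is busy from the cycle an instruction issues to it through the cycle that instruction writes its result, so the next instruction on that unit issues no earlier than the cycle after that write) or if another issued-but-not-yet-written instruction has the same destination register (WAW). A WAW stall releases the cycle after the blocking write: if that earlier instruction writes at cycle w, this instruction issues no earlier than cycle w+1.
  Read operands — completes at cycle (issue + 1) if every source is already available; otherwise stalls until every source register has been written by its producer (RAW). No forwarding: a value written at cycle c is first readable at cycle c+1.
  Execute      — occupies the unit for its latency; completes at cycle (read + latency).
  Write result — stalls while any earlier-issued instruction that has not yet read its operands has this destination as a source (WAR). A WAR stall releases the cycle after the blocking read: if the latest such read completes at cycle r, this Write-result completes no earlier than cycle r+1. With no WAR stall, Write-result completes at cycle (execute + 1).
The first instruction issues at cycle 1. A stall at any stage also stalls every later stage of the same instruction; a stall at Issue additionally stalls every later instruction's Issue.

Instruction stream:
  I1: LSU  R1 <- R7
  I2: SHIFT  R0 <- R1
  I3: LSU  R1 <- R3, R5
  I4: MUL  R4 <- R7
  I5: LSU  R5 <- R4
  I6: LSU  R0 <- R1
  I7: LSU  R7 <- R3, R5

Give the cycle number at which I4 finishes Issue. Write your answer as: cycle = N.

cycle = 6

[1] I1→LSU
[2] I1 RO; I2→SHIFT
[3] I1 EX
[4] I1 WR R1
[5] I2 RO; I3→LSU
[6] I2 EX; I3 RO; I4→MUL
[7] I2 WR R0; I3 EX; I4 RO
[8] I3 WR R1
[9] I5→LSU
[13] I4 EX
[14] I4 WR R4
[15] I5 RO
[16] I5 EX
[17] I5 WR R5
[18] I6→LSU
[19] I6 RO
[20] I6 EX
[21] I6 WR R0
[22] I7→LSU
[23] I7 RO
[24] I7 EX
[25] I7 WR R7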